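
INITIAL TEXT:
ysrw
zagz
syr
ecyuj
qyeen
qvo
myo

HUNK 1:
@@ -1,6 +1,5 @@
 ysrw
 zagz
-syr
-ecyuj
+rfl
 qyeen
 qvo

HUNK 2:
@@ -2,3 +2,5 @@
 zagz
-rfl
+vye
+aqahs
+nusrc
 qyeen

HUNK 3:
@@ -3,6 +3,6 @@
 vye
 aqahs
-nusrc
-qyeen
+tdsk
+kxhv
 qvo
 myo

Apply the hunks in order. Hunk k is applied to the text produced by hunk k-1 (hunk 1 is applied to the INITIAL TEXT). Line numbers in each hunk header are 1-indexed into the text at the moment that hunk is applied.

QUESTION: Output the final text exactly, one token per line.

Answer: ysrw
zagz
vye
aqahs
tdsk
kxhv
qvo
myo

Derivation:
Hunk 1: at line 1 remove [syr,ecyuj] add [rfl] -> 6 lines: ysrw zagz rfl qyeen qvo myo
Hunk 2: at line 2 remove [rfl] add [vye,aqahs,nusrc] -> 8 lines: ysrw zagz vye aqahs nusrc qyeen qvo myo
Hunk 3: at line 3 remove [nusrc,qyeen] add [tdsk,kxhv] -> 8 lines: ysrw zagz vye aqahs tdsk kxhv qvo myo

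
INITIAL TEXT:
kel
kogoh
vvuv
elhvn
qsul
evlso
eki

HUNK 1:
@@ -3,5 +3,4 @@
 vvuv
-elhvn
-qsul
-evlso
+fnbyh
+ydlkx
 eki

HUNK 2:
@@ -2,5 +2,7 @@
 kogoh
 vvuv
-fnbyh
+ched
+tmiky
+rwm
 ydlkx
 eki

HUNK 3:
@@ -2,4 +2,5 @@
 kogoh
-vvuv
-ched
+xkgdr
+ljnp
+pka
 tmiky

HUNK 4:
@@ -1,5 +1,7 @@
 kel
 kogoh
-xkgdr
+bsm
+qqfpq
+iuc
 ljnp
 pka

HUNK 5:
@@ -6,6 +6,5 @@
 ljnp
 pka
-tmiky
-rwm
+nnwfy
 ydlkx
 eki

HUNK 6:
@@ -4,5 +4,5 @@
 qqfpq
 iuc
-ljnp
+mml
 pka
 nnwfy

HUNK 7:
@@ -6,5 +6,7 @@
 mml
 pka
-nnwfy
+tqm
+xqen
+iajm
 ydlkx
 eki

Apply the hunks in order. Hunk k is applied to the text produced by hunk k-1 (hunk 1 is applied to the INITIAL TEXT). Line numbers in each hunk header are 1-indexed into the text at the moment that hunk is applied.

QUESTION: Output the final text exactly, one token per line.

Answer: kel
kogoh
bsm
qqfpq
iuc
mml
pka
tqm
xqen
iajm
ydlkx
eki

Derivation:
Hunk 1: at line 3 remove [elhvn,qsul,evlso] add [fnbyh,ydlkx] -> 6 lines: kel kogoh vvuv fnbyh ydlkx eki
Hunk 2: at line 2 remove [fnbyh] add [ched,tmiky,rwm] -> 8 lines: kel kogoh vvuv ched tmiky rwm ydlkx eki
Hunk 3: at line 2 remove [vvuv,ched] add [xkgdr,ljnp,pka] -> 9 lines: kel kogoh xkgdr ljnp pka tmiky rwm ydlkx eki
Hunk 4: at line 1 remove [xkgdr] add [bsm,qqfpq,iuc] -> 11 lines: kel kogoh bsm qqfpq iuc ljnp pka tmiky rwm ydlkx eki
Hunk 5: at line 6 remove [tmiky,rwm] add [nnwfy] -> 10 lines: kel kogoh bsm qqfpq iuc ljnp pka nnwfy ydlkx eki
Hunk 6: at line 4 remove [ljnp] add [mml] -> 10 lines: kel kogoh bsm qqfpq iuc mml pka nnwfy ydlkx eki
Hunk 7: at line 6 remove [nnwfy] add [tqm,xqen,iajm] -> 12 lines: kel kogoh bsm qqfpq iuc mml pka tqm xqen iajm ydlkx eki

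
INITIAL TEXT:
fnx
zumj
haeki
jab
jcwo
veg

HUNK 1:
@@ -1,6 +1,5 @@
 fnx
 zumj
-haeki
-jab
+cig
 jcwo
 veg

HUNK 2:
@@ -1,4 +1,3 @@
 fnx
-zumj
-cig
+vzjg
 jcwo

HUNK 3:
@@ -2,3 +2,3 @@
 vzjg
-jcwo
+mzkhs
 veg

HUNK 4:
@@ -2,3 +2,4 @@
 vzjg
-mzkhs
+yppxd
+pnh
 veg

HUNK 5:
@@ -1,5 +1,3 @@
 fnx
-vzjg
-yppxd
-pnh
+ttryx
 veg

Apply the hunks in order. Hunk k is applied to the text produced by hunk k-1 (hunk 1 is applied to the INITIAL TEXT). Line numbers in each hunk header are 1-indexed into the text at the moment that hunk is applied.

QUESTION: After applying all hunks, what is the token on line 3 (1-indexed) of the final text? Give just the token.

Hunk 1: at line 1 remove [haeki,jab] add [cig] -> 5 lines: fnx zumj cig jcwo veg
Hunk 2: at line 1 remove [zumj,cig] add [vzjg] -> 4 lines: fnx vzjg jcwo veg
Hunk 3: at line 2 remove [jcwo] add [mzkhs] -> 4 lines: fnx vzjg mzkhs veg
Hunk 4: at line 2 remove [mzkhs] add [yppxd,pnh] -> 5 lines: fnx vzjg yppxd pnh veg
Hunk 5: at line 1 remove [vzjg,yppxd,pnh] add [ttryx] -> 3 lines: fnx ttryx veg
Final line 3: veg

Answer: veg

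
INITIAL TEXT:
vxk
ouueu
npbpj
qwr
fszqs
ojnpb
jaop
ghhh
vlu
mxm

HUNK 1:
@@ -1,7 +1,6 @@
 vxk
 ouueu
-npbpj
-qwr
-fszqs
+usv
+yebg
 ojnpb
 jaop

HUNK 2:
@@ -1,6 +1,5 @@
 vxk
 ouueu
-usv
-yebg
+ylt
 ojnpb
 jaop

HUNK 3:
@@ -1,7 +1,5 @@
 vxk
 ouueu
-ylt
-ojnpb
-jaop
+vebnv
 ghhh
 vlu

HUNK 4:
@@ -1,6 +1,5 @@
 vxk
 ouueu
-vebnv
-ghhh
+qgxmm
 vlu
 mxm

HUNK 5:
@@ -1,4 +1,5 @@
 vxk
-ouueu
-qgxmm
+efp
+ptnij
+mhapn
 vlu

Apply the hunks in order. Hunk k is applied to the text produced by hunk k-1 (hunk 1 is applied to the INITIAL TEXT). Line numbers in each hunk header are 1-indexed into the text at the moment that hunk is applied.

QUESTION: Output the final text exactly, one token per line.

Hunk 1: at line 1 remove [npbpj,qwr,fszqs] add [usv,yebg] -> 9 lines: vxk ouueu usv yebg ojnpb jaop ghhh vlu mxm
Hunk 2: at line 1 remove [usv,yebg] add [ylt] -> 8 lines: vxk ouueu ylt ojnpb jaop ghhh vlu mxm
Hunk 3: at line 1 remove [ylt,ojnpb,jaop] add [vebnv] -> 6 lines: vxk ouueu vebnv ghhh vlu mxm
Hunk 4: at line 1 remove [vebnv,ghhh] add [qgxmm] -> 5 lines: vxk ouueu qgxmm vlu mxm
Hunk 5: at line 1 remove [ouueu,qgxmm] add [efp,ptnij,mhapn] -> 6 lines: vxk efp ptnij mhapn vlu mxm

Answer: vxk
efp
ptnij
mhapn
vlu
mxm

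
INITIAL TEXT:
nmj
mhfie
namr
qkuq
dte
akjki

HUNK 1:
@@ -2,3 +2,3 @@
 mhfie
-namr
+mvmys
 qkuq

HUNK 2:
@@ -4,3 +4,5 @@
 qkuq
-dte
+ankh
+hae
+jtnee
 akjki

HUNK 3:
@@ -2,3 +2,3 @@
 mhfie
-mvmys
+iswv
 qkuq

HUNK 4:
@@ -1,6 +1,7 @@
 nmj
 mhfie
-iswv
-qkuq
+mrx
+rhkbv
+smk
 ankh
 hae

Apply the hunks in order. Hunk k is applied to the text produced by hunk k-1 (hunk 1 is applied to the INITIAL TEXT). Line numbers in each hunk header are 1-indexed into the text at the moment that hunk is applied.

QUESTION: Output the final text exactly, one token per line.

Hunk 1: at line 2 remove [namr] add [mvmys] -> 6 lines: nmj mhfie mvmys qkuq dte akjki
Hunk 2: at line 4 remove [dte] add [ankh,hae,jtnee] -> 8 lines: nmj mhfie mvmys qkuq ankh hae jtnee akjki
Hunk 3: at line 2 remove [mvmys] add [iswv] -> 8 lines: nmj mhfie iswv qkuq ankh hae jtnee akjki
Hunk 4: at line 1 remove [iswv,qkuq] add [mrx,rhkbv,smk] -> 9 lines: nmj mhfie mrx rhkbv smk ankh hae jtnee akjki

Answer: nmj
mhfie
mrx
rhkbv
smk
ankh
hae
jtnee
akjki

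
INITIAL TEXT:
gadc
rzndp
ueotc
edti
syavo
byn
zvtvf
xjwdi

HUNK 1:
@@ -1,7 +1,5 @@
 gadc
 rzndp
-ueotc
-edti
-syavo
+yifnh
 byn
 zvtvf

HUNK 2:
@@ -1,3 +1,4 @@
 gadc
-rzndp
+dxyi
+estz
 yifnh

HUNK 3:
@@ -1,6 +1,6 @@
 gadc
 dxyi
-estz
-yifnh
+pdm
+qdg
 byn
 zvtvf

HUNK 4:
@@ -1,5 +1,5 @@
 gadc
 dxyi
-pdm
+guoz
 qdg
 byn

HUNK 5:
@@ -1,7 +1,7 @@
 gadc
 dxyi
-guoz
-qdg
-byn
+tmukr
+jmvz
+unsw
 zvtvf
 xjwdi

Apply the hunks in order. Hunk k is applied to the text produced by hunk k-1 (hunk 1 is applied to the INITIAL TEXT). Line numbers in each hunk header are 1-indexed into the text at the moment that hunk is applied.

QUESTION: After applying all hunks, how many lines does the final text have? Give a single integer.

Answer: 7

Derivation:
Hunk 1: at line 1 remove [ueotc,edti,syavo] add [yifnh] -> 6 lines: gadc rzndp yifnh byn zvtvf xjwdi
Hunk 2: at line 1 remove [rzndp] add [dxyi,estz] -> 7 lines: gadc dxyi estz yifnh byn zvtvf xjwdi
Hunk 3: at line 1 remove [estz,yifnh] add [pdm,qdg] -> 7 lines: gadc dxyi pdm qdg byn zvtvf xjwdi
Hunk 4: at line 1 remove [pdm] add [guoz] -> 7 lines: gadc dxyi guoz qdg byn zvtvf xjwdi
Hunk 5: at line 1 remove [guoz,qdg,byn] add [tmukr,jmvz,unsw] -> 7 lines: gadc dxyi tmukr jmvz unsw zvtvf xjwdi
Final line count: 7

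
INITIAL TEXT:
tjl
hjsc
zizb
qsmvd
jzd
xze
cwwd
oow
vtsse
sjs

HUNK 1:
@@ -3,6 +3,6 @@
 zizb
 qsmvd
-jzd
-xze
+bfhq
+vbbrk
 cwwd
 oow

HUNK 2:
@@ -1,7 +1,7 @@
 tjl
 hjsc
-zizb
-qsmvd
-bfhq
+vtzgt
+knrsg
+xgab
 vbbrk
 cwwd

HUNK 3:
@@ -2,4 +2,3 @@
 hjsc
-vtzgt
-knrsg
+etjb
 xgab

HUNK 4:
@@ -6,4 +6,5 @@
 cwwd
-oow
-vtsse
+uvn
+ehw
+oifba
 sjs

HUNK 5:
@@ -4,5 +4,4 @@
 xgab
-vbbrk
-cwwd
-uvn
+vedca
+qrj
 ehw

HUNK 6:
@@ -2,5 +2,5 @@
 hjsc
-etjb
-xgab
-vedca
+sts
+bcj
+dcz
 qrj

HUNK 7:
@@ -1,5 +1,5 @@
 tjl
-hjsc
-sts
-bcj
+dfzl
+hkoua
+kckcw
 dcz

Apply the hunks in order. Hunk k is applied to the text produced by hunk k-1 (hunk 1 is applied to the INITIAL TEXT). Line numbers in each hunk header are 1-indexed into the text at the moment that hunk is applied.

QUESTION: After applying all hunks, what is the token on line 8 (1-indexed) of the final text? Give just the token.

Answer: oifba

Derivation:
Hunk 1: at line 3 remove [jzd,xze] add [bfhq,vbbrk] -> 10 lines: tjl hjsc zizb qsmvd bfhq vbbrk cwwd oow vtsse sjs
Hunk 2: at line 1 remove [zizb,qsmvd,bfhq] add [vtzgt,knrsg,xgab] -> 10 lines: tjl hjsc vtzgt knrsg xgab vbbrk cwwd oow vtsse sjs
Hunk 3: at line 2 remove [vtzgt,knrsg] add [etjb] -> 9 lines: tjl hjsc etjb xgab vbbrk cwwd oow vtsse sjs
Hunk 4: at line 6 remove [oow,vtsse] add [uvn,ehw,oifba] -> 10 lines: tjl hjsc etjb xgab vbbrk cwwd uvn ehw oifba sjs
Hunk 5: at line 4 remove [vbbrk,cwwd,uvn] add [vedca,qrj] -> 9 lines: tjl hjsc etjb xgab vedca qrj ehw oifba sjs
Hunk 6: at line 2 remove [etjb,xgab,vedca] add [sts,bcj,dcz] -> 9 lines: tjl hjsc sts bcj dcz qrj ehw oifba sjs
Hunk 7: at line 1 remove [hjsc,sts,bcj] add [dfzl,hkoua,kckcw] -> 9 lines: tjl dfzl hkoua kckcw dcz qrj ehw oifba sjs
Final line 8: oifba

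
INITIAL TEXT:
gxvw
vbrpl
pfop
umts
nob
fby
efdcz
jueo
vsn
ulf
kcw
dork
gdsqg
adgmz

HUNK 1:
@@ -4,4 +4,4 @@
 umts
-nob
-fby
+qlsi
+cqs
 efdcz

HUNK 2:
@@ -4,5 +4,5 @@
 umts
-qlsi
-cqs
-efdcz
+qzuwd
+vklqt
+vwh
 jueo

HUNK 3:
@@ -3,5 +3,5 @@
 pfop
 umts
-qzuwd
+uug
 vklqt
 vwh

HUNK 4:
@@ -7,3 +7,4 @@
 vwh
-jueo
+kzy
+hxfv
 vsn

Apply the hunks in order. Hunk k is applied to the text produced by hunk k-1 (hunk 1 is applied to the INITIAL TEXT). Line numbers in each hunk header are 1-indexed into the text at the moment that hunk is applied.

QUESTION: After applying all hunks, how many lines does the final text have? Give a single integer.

Hunk 1: at line 4 remove [nob,fby] add [qlsi,cqs] -> 14 lines: gxvw vbrpl pfop umts qlsi cqs efdcz jueo vsn ulf kcw dork gdsqg adgmz
Hunk 2: at line 4 remove [qlsi,cqs,efdcz] add [qzuwd,vklqt,vwh] -> 14 lines: gxvw vbrpl pfop umts qzuwd vklqt vwh jueo vsn ulf kcw dork gdsqg adgmz
Hunk 3: at line 3 remove [qzuwd] add [uug] -> 14 lines: gxvw vbrpl pfop umts uug vklqt vwh jueo vsn ulf kcw dork gdsqg adgmz
Hunk 4: at line 7 remove [jueo] add [kzy,hxfv] -> 15 lines: gxvw vbrpl pfop umts uug vklqt vwh kzy hxfv vsn ulf kcw dork gdsqg adgmz
Final line count: 15

Answer: 15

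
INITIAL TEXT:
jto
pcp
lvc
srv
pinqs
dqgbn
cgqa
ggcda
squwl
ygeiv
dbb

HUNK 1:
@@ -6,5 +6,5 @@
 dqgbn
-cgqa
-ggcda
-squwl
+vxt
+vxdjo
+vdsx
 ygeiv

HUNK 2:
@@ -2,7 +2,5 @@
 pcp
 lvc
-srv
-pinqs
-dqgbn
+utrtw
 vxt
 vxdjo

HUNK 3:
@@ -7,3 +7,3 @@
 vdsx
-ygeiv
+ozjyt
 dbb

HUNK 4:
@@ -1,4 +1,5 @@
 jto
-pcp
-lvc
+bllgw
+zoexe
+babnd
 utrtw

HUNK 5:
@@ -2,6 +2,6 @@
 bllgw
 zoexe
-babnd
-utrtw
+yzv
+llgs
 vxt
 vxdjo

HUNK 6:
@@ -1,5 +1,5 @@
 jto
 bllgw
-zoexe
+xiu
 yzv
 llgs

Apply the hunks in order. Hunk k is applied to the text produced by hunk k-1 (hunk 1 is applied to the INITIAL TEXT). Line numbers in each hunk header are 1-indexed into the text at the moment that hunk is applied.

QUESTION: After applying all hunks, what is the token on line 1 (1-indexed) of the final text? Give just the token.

Hunk 1: at line 6 remove [cgqa,ggcda,squwl] add [vxt,vxdjo,vdsx] -> 11 lines: jto pcp lvc srv pinqs dqgbn vxt vxdjo vdsx ygeiv dbb
Hunk 2: at line 2 remove [srv,pinqs,dqgbn] add [utrtw] -> 9 lines: jto pcp lvc utrtw vxt vxdjo vdsx ygeiv dbb
Hunk 3: at line 7 remove [ygeiv] add [ozjyt] -> 9 lines: jto pcp lvc utrtw vxt vxdjo vdsx ozjyt dbb
Hunk 4: at line 1 remove [pcp,lvc] add [bllgw,zoexe,babnd] -> 10 lines: jto bllgw zoexe babnd utrtw vxt vxdjo vdsx ozjyt dbb
Hunk 5: at line 2 remove [babnd,utrtw] add [yzv,llgs] -> 10 lines: jto bllgw zoexe yzv llgs vxt vxdjo vdsx ozjyt dbb
Hunk 6: at line 1 remove [zoexe] add [xiu] -> 10 lines: jto bllgw xiu yzv llgs vxt vxdjo vdsx ozjyt dbb
Final line 1: jto

Answer: jto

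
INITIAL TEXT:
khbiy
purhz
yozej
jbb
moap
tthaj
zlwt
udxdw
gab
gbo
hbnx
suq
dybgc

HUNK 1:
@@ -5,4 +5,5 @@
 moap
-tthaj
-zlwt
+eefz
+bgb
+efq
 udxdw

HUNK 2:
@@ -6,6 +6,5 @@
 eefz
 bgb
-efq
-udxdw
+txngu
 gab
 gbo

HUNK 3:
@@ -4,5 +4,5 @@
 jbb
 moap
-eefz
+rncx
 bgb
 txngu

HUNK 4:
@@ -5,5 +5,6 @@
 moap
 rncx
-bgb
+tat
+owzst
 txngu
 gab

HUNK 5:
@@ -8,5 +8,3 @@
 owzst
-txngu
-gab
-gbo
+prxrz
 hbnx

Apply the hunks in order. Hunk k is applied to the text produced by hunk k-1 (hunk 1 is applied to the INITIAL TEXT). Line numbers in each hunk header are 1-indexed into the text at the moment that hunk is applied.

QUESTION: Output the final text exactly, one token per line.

Hunk 1: at line 5 remove [tthaj,zlwt] add [eefz,bgb,efq] -> 14 lines: khbiy purhz yozej jbb moap eefz bgb efq udxdw gab gbo hbnx suq dybgc
Hunk 2: at line 6 remove [efq,udxdw] add [txngu] -> 13 lines: khbiy purhz yozej jbb moap eefz bgb txngu gab gbo hbnx suq dybgc
Hunk 3: at line 4 remove [eefz] add [rncx] -> 13 lines: khbiy purhz yozej jbb moap rncx bgb txngu gab gbo hbnx suq dybgc
Hunk 4: at line 5 remove [bgb] add [tat,owzst] -> 14 lines: khbiy purhz yozej jbb moap rncx tat owzst txngu gab gbo hbnx suq dybgc
Hunk 5: at line 8 remove [txngu,gab,gbo] add [prxrz] -> 12 lines: khbiy purhz yozej jbb moap rncx tat owzst prxrz hbnx suq dybgc

Answer: khbiy
purhz
yozej
jbb
moap
rncx
tat
owzst
prxrz
hbnx
suq
dybgc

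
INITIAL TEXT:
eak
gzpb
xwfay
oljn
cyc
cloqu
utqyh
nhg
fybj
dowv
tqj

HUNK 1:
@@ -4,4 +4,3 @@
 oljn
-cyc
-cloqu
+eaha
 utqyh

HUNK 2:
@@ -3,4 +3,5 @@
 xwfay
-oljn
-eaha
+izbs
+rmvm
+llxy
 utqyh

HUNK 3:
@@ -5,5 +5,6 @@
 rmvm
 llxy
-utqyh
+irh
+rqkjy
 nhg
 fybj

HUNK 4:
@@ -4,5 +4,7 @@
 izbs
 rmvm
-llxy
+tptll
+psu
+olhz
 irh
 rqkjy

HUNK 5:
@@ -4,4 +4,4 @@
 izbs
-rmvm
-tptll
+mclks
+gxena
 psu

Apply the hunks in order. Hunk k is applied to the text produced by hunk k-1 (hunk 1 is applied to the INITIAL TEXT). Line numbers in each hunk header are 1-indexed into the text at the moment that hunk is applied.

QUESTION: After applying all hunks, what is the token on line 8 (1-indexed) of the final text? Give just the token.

Hunk 1: at line 4 remove [cyc,cloqu] add [eaha] -> 10 lines: eak gzpb xwfay oljn eaha utqyh nhg fybj dowv tqj
Hunk 2: at line 3 remove [oljn,eaha] add [izbs,rmvm,llxy] -> 11 lines: eak gzpb xwfay izbs rmvm llxy utqyh nhg fybj dowv tqj
Hunk 3: at line 5 remove [utqyh] add [irh,rqkjy] -> 12 lines: eak gzpb xwfay izbs rmvm llxy irh rqkjy nhg fybj dowv tqj
Hunk 4: at line 4 remove [llxy] add [tptll,psu,olhz] -> 14 lines: eak gzpb xwfay izbs rmvm tptll psu olhz irh rqkjy nhg fybj dowv tqj
Hunk 5: at line 4 remove [rmvm,tptll] add [mclks,gxena] -> 14 lines: eak gzpb xwfay izbs mclks gxena psu olhz irh rqkjy nhg fybj dowv tqj
Final line 8: olhz

Answer: olhz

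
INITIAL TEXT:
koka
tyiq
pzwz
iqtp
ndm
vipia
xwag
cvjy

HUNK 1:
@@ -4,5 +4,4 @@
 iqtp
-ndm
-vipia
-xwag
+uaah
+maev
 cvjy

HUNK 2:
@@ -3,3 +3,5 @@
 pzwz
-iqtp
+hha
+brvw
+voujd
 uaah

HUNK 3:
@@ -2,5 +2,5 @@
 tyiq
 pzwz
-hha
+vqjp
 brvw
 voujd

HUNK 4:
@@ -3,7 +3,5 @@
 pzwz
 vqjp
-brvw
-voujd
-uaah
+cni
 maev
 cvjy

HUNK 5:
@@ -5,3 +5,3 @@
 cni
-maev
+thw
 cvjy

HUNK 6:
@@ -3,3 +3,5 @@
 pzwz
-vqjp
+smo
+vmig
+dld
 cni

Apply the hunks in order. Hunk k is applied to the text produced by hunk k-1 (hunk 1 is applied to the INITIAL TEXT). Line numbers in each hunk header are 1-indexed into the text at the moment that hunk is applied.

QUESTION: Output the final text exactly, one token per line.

Answer: koka
tyiq
pzwz
smo
vmig
dld
cni
thw
cvjy

Derivation:
Hunk 1: at line 4 remove [ndm,vipia,xwag] add [uaah,maev] -> 7 lines: koka tyiq pzwz iqtp uaah maev cvjy
Hunk 2: at line 3 remove [iqtp] add [hha,brvw,voujd] -> 9 lines: koka tyiq pzwz hha brvw voujd uaah maev cvjy
Hunk 3: at line 2 remove [hha] add [vqjp] -> 9 lines: koka tyiq pzwz vqjp brvw voujd uaah maev cvjy
Hunk 4: at line 3 remove [brvw,voujd,uaah] add [cni] -> 7 lines: koka tyiq pzwz vqjp cni maev cvjy
Hunk 5: at line 5 remove [maev] add [thw] -> 7 lines: koka tyiq pzwz vqjp cni thw cvjy
Hunk 6: at line 3 remove [vqjp] add [smo,vmig,dld] -> 9 lines: koka tyiq pzwz smo vmig dld cni thw cvjy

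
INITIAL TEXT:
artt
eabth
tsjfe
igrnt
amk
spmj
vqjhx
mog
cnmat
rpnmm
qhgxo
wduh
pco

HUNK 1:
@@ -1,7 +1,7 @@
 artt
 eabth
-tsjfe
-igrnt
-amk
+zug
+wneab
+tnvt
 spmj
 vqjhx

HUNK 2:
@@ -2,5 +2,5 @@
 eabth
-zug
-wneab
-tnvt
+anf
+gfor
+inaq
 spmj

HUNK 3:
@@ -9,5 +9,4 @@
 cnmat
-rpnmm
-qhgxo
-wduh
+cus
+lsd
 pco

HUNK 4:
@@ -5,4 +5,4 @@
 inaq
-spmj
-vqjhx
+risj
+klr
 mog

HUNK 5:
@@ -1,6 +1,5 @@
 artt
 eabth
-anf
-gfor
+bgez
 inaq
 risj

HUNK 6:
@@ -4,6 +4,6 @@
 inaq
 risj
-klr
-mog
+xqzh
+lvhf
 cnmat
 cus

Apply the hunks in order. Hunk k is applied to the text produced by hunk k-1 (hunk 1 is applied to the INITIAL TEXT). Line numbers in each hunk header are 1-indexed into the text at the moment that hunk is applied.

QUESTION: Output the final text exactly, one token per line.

Hunk 1: at line 1 remove [tsjfe,igrnt,amk] add [zug,wneab,tnvt] -> 13 lines: artt eabth zug wneab tnvt spmj vqjhx mog cnmat rpnmm qhgxo wduh pco
Hunk 2: at line 2 remove [zug,wneab,tnvt] add [anf,gfor,inaq] -> 13 lines: artt eabth anf gfor inaq spmj vqjhx mog cnmat rpnmm qhgxo wduh pco
Hunk 3: at line 9 remove [rpnmm,qhgxo,wduh] add [cus,lsd] -> 12 lines: artt eabth anf gfor inaq spmj vqjhx mog cnmat cus lsd pco
Hunk 4: at line 5 remove [spmj,vqjhx] add [risj,klr] -> 12 lines: artt eabth anf gfor inaq risj klr mog cnmat cus lsd pco
Hunk 5: at line 1 remove [anf,gfor] add [bgez] -> 11 lines: artt eabth bgez inaq risj klr mog cnmat cus lsd pco
Hunk 6: at line 4 remove [klr,mog] add [xqzh,lvhf] -> 11 lines: artt eabth bgez inaq risj xqzh lvhf cnmat cus lsd pco

Answer: artt
eabth
bgez
inaq
risj
xqzh
lvhf
cnmat
cus
lsd
pco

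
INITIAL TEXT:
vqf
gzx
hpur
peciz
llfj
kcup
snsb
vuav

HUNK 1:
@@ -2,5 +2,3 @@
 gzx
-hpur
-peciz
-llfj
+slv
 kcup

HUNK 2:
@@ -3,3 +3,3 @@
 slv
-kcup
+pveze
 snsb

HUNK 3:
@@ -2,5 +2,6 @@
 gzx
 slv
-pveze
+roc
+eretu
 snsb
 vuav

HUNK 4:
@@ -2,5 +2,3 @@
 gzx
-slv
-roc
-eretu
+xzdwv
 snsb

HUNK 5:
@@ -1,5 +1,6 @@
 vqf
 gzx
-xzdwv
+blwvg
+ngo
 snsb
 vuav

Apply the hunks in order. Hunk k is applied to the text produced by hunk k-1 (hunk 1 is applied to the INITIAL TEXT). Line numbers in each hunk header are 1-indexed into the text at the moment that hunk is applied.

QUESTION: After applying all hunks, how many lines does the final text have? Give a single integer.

Hunk 1: at line 2 remove [hpur,peciz,llfj] add [slv] -> 6 lines: vqf gzx slv kcup snsb vuav
Hunk 2: at line 3 remove [kcup] add [pveze] -> 6 lines: vqf gzx slv pveze snsb vuav
Hunk 3: at line 2 remove [pveze] add [roc,eretu] -> 7 lines: vqf gzx slv roc eretu snsb vuav
Hunk 4: at line 2 remove [slv,roc,eretu] add [xzdwv] -> 5 lines: vqf gzx xzdwv snsb vuav
Hunk 5: at line 1 remove [xzdwv] add [blwvg,ngo] -> 6 lines: vqf gzx blwvg ngo snsb vuav
Final line count: 6

Answer: 6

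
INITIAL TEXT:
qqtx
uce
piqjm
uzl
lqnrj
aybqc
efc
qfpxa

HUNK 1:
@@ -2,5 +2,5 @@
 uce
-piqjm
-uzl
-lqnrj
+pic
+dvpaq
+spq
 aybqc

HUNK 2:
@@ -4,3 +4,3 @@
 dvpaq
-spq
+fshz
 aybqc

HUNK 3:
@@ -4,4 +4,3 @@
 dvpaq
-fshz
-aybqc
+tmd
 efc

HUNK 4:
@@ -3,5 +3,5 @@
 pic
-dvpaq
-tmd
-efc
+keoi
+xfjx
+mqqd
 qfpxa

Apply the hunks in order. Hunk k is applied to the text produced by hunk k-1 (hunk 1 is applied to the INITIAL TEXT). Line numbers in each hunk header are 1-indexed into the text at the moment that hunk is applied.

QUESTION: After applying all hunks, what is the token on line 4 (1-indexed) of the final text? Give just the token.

Hunk 1: at line 2 remove [piqjm,uzl,lqnrj] add [pic,dvpaq,spq] -> 8 lines: qqtx uce pic dvpaq spq aybqc efc qfpxa
Hunk 2: at line 4 remove [spq] add [fshz] -> 8 lines: qqtx uce pic dvpaq fshz aybqc efc qfpxa
Hunk 3: at line 4 remove [fshz,aybqc] add [tmd] -> 7 lines: qqtx uce pic dvpaq tmd efc qfpxa
Hunk 4: at line 3 remove [dvpaq,tmd,efc] add [keoi,xfjx,mqqd] -> 7 lines: qqtx uce pic keoi xfjx mqqd qfpxa
Final line 4: keoi

Answer: keoi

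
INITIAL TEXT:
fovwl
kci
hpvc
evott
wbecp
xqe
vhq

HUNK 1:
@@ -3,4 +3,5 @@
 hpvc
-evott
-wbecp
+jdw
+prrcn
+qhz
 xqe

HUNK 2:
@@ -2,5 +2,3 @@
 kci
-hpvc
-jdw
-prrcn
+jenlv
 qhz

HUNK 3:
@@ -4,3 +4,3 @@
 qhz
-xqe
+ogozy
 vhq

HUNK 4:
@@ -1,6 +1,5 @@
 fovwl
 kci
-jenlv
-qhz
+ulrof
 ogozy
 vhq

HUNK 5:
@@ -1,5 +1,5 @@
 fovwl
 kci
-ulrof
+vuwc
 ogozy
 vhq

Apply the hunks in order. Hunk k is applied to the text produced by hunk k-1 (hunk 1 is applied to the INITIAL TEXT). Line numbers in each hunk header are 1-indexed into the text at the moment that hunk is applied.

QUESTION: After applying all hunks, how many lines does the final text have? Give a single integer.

Hunk 1: at line 3 remove [evott,wbecp] add [jdw,prrcn,qhz] -> 8 lines: fovwl kci hpvc jdw prrcn qhz xqe vhq
Hunk 2: at line 2 remove [hpvc,jdw,prrcn] add [jenlv] -> 6 lines: fovwl kci jenlv qhz xqe vhq
Hunk 3: at line 4 remove [xqe] add [ogozy] -> 6 lines: fovwl kci jenlv qhz ogozy vhq
Hunk 4: at line 1 remove [jenlv,qhz] add [ulrof] -> 5 lines: fovwl kci ulrof ogozy vhq
Hunk 5: at line 1 remove [ulrof] add [vuwc] -> 5 lines: fovwl kci vuwc ogozy vhq
Final line count: 5

Answer: 5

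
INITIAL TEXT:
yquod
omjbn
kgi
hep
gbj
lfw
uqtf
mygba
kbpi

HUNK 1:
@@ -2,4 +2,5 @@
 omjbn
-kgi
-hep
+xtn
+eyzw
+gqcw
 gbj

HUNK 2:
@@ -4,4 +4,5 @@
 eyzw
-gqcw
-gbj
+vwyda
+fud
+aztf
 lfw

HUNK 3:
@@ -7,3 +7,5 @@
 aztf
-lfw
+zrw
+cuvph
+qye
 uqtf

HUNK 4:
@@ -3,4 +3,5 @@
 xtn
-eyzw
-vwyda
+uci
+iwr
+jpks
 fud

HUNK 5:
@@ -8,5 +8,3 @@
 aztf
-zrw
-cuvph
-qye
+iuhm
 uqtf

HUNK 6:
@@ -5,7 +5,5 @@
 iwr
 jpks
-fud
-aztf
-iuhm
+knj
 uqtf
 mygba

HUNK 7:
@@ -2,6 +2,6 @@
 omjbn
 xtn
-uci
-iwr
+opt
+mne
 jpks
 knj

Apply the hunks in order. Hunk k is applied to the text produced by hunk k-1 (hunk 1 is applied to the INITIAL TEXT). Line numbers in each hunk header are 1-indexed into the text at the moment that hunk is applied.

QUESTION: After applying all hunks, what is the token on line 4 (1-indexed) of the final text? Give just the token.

Answer: opt

Derivation:
Hunk 1: at line 2 remove [kgi,hep] add [xtn,eyzw,gqcw] -> 10 lines: yquod omjbn xtn eyzw gqcw gbj lfw uqtf mygba kbpi
Hunk 2: at line 4 remove [gqcw,gbj] add [vwyda,fud,aztf] -> 11 lines: yquod omjbn xtn eyzw vwyda fud aztf lfw uqtf mygba kbpi
Hunk 3: at line 7 remove [lfw] add [zrw,cuvph,qye] -> 13 lines: yquod omjbn xtn eyzw vwyda fud aztf zrw cuvph qye uqtf mygba kbpi
Hunk 4: at line 3 remove [eyzw,vwyda] add [uci,iwr,jpks] -> 14 lines: yquod omjbn xtn uci iwr jpks fud aztf zrw cuvph qye uqtf mygba kbpi
Hunk 5: at line 8 remove [zrw,cuvph,qye] add [iuhm] -> 12 lines: yquod omjbn xtn uci iwr jpks fud aztf iuhm uqtf mygba kbpi
Hunk 6: at line 5 remove [fud,aztf,iuhm] add [knj] -> 10 lines: yquod omjbn xtn uci iwr jpks knj uqtf mygba kbpi
Hunk 7: at line 2 remove [uci,iwr] add [opt,mne] -> 10 lines: yquod omjbn xtn opt mne jpks knj uqtf mygba kbpi
Final line 4: opt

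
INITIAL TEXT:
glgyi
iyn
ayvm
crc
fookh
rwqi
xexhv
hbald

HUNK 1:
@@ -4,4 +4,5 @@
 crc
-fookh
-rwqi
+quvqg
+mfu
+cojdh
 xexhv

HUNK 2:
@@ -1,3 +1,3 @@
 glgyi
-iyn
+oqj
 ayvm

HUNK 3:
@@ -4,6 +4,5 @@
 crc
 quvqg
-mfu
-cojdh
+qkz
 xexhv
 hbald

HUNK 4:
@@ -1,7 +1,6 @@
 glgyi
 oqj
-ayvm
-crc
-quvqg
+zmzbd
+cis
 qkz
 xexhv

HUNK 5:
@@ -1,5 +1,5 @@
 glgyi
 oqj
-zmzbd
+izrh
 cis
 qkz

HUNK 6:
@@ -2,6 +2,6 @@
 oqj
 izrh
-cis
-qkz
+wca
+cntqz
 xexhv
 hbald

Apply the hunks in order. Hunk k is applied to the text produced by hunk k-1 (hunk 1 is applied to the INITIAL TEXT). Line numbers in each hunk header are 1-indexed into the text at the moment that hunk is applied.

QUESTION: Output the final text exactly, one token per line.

Hunk 1: at line 4 remove [fookh,rwqi] add [quvqg,mfu,cojdh] -> 9 lines: glgyi iyn ayvm crc quvqg mfu cojdh xexhv hbald
Hunk 2: at line 1 remove [iyn] add [oqj] -> 9 lines: glgyi oqj ayvm crc quvqg mfu cojdh xexhv hbald
Hunk 3: at line 4 remove [mfu,cojdh] add [qkz] -> 8 lines: glgyi oqj ayvm crc quvqg qkz xexhv hbald
Hunk 4: at line 1 remove [ayvm,crc,quvqg] add [zmzbd,cis] -> 7 lines: glgyi oqj zmzbd cis qkz xexhv hbald
Hunk 5: at line 1 remove [zmzbd] add [izrh] -> 7 lines: glgyi oqj izrh cis qkz xexhv hbald
Hunk 6: at line 2 remove [cis,qkz] add [wca,cntqz] -> 7 lines: glgyi oqj izrh wca cntqz xexhv hbald

Answer: glgyi
oqj
izrh
wca
cntqz
xexhv
hbald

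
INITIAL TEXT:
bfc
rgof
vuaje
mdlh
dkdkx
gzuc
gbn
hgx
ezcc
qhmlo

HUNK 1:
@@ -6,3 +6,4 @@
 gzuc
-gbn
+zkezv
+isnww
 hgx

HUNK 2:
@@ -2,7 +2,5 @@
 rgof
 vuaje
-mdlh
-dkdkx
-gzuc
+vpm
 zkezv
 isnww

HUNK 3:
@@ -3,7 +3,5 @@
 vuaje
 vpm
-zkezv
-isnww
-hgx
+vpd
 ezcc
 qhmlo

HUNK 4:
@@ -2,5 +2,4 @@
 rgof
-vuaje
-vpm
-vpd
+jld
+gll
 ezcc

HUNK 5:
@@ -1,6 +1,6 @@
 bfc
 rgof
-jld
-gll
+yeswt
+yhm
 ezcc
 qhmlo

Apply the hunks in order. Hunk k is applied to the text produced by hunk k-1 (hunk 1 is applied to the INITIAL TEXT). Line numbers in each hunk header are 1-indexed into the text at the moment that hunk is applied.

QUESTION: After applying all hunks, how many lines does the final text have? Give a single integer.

Hunk 1: at line 6 remove [gbn] add [zkezv,isnww] -> 11 lines: bfc rgof vuaje mdlh dkdkx gzuc zkezv isnww hgx ezcc qhmlo
Hunk 2: at line 2 remove [mdlh,dkdkx,gzuc] add [vpm] -> 9 lines: bfc rgof vuaje vpm zkezv isnww hgx ezcc qhmlo
Hunk 3: at line 3 remove [zkezv,isnww,hgx] add [vpd] -> 7 lines: bfc rgof vuaje vpm vpd ezcc qhmlo
Hunk 4: at line 2 remove [vuaje,vpm,vpd] add [jld,gll] -> 6 lines: bfc rgof jld gll ezcc qhmlo
Hunk 5: at line 1 remove [jld,gll] add [yeswt,yhm] -> 6 lines: bfc rgof yeswt yhm ezcc qhmlo
Final line count: 6

Answer: 6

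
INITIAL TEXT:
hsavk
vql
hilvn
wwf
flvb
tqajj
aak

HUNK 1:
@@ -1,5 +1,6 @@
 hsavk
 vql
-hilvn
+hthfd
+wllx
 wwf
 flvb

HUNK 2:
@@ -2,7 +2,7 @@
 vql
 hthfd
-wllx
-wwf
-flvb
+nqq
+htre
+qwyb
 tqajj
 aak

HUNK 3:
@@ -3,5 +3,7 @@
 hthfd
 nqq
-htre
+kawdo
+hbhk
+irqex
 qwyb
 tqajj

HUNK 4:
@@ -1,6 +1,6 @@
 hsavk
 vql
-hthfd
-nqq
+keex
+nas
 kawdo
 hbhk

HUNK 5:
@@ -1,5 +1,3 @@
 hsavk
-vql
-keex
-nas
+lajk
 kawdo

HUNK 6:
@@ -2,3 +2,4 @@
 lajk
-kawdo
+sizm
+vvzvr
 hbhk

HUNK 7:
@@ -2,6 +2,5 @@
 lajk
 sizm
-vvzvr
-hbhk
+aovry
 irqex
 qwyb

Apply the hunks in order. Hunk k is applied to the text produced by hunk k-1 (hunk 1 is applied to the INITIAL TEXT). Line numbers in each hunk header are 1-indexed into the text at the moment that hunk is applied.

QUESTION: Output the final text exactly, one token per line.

Answer: hsavk
lajk
sizm
aovry
irqex
qwyb
tqajj
aak

Derivation:
Hunk 1: at line 1 remove [hilvn] add [hthfd,wllx] -> 8 lines: hsavk vql hthfd wllx wwf flvb tqajj aak
Hunk 2: at line 2 remove [wllx,wwf,flvb] add [nqq,htre,qwyb] -> 8 lines: hsavk vql hthfd nqq htre qwyb tqajj aak
Hunk 3: at line 3 remove [htre] add [kawdo,hbhk,irqex] -> 10 lines: hsavk vql hthfd nqq kawdo hbhk irqex qwyb tqajj aak
Hunk 4: at line 1 remove [hthfd,nqq] add [keex,nas] -> 10 lines: hsavk vql keex nas kawdo hbhk irqex qwyb tqajj aak
Hunk 5: at line 1 remove [vql,keex,nas] add [lajk] -> 8 lines: hsavk lajk kawdo hbhk irqex qwyb tqajj aak
Hunk 6: at line 2 remove [kawdo] add [sizm,vvzvr] -> 9 lines: hsavk lajk sizm vvzvr hbhk irqex qwyb tqajj aak
Hunk 7: at line 2 remove [vvzvr,hbhk] add [aovry] -> 8 lines: hsavk lajk sizm aovry irqex qwyb tqajj aak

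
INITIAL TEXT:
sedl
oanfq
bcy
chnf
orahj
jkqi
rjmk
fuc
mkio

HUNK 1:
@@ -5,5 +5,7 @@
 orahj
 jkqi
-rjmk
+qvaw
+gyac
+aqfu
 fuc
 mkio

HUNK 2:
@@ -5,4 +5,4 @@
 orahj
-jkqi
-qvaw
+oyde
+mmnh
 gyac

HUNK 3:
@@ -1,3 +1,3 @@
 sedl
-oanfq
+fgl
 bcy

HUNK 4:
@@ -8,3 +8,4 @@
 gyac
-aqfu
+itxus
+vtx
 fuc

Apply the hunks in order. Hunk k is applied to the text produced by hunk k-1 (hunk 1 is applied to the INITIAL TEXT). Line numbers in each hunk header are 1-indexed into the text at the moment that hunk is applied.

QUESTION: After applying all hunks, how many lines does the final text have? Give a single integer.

Answer: 12

Derivation:
Hunk 1: at line 5 remove [rjmk] add [qvaw,gyac,aqfu] -> 11 lines: sedl oanfq bcy chnf orahj jkqi qvaw gyac aqfu fuc mkio
Hunk 2: at line 5 remove [jkqi,qvaw] add [oyde,mmnh] -> 11 lines: sedl oanfq bcy chnf orahj oyde mmnh gyac aqfu fuc mkio
Hunk 3: at line 1 remove [oanfq] add [fgl] -> 11 lines: sedl fgl bcy chnf orahj oyde mmnh gyac aqfu fuc mkio
Hunk 4: at line 8 remove [aqfu] add [itxus,vtx] -> 12 lines: sedl fgl bcy chnf orahj oyde mmnh gyac itxus vtx fuc mkio
Final line count: 12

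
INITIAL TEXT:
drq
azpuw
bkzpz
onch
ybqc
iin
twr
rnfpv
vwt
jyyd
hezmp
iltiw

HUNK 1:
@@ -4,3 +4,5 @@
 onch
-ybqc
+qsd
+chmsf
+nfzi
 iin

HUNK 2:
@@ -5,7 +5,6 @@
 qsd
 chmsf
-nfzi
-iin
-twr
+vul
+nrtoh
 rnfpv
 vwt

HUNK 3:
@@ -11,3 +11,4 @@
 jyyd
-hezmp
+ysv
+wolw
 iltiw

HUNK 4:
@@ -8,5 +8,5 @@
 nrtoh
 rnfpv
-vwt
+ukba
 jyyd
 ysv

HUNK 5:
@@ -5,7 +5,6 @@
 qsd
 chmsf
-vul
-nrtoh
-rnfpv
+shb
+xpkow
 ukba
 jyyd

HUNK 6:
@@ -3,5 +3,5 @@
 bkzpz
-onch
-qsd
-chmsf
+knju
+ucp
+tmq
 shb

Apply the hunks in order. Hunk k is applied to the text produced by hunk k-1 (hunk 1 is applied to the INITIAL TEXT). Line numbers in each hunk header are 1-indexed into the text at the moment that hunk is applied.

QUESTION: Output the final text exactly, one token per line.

Hunk 1: at line 4 remove [ybqc] add [qsd,chmsf,nfzi] -> 14 lines: drq azpuw bkzpz onch qsd chmsf nfzi iin twr rnfpv vwt jyyd hezmp iltiw
Hunk 2: at line 5 remove [nfzi,iin,twr] add [vul,nrtoh] -> 13 lines: drq azpuw bkzpz onch qsd chmsf vul nrtoh rnfpv vwt jyyd hezmp iltiw
Hunk 3: at line 11 remove [hezmp] add [ysv,wolw] -> 14 lines: drq azpuw bkzpz onch qsd chmsf vul nrtoh rnfpv vwt jyyd ysv wolw iltiw
Hunk 4: at line 8 remove [vwt] add [ukba] -> 14 lines: drq azpuw bkzpz onch qsd chmsf vul nrtoh rnfpv ukba jyyd ysv wolw iltiw
Hunk 5: at line 5 remove [vul,nrtoh,rnfpv] add [shb,xpkow] -> 13 lines: drq azpuw bkzpz onch qsd chmsf shb xpkow ukba jyyd ysv wolw iltiw
Hunk 6: at line 3 remove [onch,qsd,chmsf] add [knju,ucp,tmq] -> 13 lines: drq azpuw bkzpz knju ucp tmq shb xpkow ukba jyyd ysv wolw iltiw

Answer: drq
azpuw
bkzpz
knju
ucp
tmq
shb
xpkow
ukba
jyyd
ysv
wolw
iltiw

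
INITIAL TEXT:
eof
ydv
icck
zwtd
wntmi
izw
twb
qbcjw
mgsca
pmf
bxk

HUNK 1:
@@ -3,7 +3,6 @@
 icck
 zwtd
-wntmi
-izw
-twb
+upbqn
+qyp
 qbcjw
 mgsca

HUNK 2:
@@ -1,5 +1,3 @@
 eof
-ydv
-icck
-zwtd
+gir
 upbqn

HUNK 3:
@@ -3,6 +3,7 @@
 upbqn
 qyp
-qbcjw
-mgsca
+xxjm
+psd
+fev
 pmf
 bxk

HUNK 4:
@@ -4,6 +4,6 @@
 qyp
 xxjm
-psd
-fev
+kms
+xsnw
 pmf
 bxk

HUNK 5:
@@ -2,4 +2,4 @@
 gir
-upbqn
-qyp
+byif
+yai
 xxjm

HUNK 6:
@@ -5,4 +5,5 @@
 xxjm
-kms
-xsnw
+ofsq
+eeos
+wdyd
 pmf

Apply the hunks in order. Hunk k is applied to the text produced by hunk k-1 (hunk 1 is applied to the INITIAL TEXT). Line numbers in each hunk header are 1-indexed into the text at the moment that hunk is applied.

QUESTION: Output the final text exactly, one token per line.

Hunk 1: at line 3 remove [wntmi,izw,twb] add [upbqn,qyp] -> 10 lines: eof ydv icck zwtd upbqn qyp qbcjw mgsca pmf bxk
Hunk 2: at line 1 remove [ydv,icck,zwtd] add [gir] -> 8 lines: eof gir upbqn qyp qbcjw mgsca pmf bxk
Hunk 3: at line 3 remove [qbcjw,mgsca] add [xxjm,psd,fev] -> 9 lines: eof gir upbqn qyp xxjm psd fev pmf bxk
Hunk 4: at line 4 remove [psd,fev] add [kms,xsnw] -> 9 lines: eof gir upbqn qyp xxjm kms xsnw pmf bxk
Hunk 5: at line 2 remove [upbqn,qyp] add [byif,yai] -> 9 lines: eof gir byif yai xxjm kms xsnw pmf bxk
Hunk 6: at line 5 remove [kms,xsnw] add [ofsq,eeos,wdyd] -> 10 lines: eof gir byif yai xxjm ofsq eeos wdyd pmf bxk

Answer: eof
gir
byif
yai
xxjm
ofsq
eeos
wdyd
pmf
bxk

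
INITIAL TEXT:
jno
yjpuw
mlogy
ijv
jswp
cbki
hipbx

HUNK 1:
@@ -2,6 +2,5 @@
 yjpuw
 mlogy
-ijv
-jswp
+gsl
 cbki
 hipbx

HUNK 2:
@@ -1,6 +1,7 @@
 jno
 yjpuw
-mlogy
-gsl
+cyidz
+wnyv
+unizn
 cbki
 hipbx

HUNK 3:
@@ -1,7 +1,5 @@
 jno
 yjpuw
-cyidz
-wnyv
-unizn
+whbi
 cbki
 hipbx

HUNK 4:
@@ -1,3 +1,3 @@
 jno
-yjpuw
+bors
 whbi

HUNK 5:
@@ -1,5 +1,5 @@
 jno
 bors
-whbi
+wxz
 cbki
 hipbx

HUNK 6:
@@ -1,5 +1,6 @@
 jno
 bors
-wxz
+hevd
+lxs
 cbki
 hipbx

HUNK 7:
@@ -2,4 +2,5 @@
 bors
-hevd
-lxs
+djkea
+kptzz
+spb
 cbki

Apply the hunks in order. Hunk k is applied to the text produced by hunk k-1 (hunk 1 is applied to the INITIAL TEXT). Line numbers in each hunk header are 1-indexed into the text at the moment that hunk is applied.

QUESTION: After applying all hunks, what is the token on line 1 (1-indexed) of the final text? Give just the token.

Answer: jno

Derivation:
Hunk 1: at line 2 remove [ijv,jswp] add [gsl] -> 6 lines: jno yjpuw mlogy gsl cbki hipbx
Hunk 2: at line 1 remove [mlogy,gsl] add [cyidz,wnyv,unizn] -> 7 lines: jno yjpuw cyidz wnyv unizn cbki hipbx
Hunk 3: at line 1 remove [cyidz,wnyv,unizn] add [whbi] -> 5 lines: jno yjpuw whbi cbki hipbx
Hunk 4: at line 1 remove [yjpuw] add [bors] -> 5 lines: jno bors whbi cbki hipbx
Hunk 5: at line 1 remove [whbi] add [wxz] -> 5 lines: jno bors wxz cbki hipbx
Hunk 6: at line 1 remove [wxz] add [hevd,lxs] -> 6 lines: jno bors hevd lxs cbki hipbx
Hunk 7: at line 2 remove [hevd,lxs] add [djkea,kptzz,spb] -> 7 lines: jno bors djkea kptzz spb cbki hipbx
Final line 1: jno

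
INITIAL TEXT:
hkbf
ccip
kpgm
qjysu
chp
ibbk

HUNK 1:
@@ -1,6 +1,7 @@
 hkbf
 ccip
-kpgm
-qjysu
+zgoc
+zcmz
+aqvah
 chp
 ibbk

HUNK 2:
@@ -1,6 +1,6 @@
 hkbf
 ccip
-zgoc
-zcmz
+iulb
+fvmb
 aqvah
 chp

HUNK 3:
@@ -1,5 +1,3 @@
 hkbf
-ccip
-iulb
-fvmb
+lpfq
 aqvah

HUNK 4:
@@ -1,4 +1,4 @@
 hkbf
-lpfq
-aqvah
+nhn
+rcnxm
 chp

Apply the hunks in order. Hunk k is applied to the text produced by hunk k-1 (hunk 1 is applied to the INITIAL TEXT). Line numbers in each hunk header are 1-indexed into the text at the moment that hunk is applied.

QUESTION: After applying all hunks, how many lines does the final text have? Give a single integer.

Hunk 1: at line 1 remove [kpgm,qjysu] add [zgoc,zcmz,aqvah] -> 7 lines: hkbf ccip zgoc zcmz aqvah chp ibbk
Hunk 2: at line 1 remove [zgoc,zcmz] add [iulb,fvmb] -> 7 lines: hkbf ccip iulb fvmb aqvah chp ibbk
Hunk 3: at line 1 remove [ccip,iulb,fvmb] add [lpfq] -> 5 lines: hkbf lpfq aqvah chp ibbk
Hunk 4: at line 1 remove [lpfq,aqvah] add [nhn,rcnxm] -> 5 lines: hkbf nhn rcnxm chp ibbk
Final line count: 5

Answer: 5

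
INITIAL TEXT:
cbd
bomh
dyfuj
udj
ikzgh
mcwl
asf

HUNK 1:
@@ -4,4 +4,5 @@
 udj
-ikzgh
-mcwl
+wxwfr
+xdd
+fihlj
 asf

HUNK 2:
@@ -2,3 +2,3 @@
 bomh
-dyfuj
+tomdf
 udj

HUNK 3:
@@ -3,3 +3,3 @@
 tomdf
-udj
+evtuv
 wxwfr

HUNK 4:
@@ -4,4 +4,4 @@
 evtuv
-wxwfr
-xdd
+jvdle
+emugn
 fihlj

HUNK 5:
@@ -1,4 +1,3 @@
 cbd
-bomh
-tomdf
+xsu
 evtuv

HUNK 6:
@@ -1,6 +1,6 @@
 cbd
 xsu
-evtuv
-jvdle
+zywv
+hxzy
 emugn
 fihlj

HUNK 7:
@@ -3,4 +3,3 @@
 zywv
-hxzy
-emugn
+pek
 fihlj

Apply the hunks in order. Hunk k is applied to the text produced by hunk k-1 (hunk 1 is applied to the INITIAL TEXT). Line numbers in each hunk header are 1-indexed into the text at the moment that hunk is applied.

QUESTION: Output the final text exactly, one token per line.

Answer: cbd
xsu
zywv
pek
fihlj
asf

Derivation:
Hunk 1: at line 4 remove [ikzgh,mcwl] add [wxwfr,xdd,fihlj] -> 8 lines: cbd bomh dyfuj udj wxwfr xdd fihlj asf
Hunk 2: at line 2 remove [dyfuj] add [tomdf] -> 8 lines: cbd bomh tomdf udj wxwfr xdd fihlj asf
Hunk 3: at line 3 remove [udj] add [evtuv] -> 8 lines: cbd bomh tomdf evtuv wxwfr xdd fihlj asf
Hunk 4: at line 4 remove [wxwfr,xdd] add [jvdle,emugn] -> 8 lines: cbd bomh tomdf evtuv jvdle emugn fihlj asf
Hunk 5: at line 1 remove [bomh,tomdf] add [xsu] -> 7 lines: cbd xsu evtuv jvdle emugn fihlj asf
Hunk 6: at line 1 remove [evtuv,jvdle] add [zywv,hxzy] -> 7 lines: cbd xsu zywv hxzy emugn fihlj asf
Hunk 7: at line 3 remove [hxzy,emugn] add [pek] -> 6 lines: cbd xsu zywv pek fihlj asf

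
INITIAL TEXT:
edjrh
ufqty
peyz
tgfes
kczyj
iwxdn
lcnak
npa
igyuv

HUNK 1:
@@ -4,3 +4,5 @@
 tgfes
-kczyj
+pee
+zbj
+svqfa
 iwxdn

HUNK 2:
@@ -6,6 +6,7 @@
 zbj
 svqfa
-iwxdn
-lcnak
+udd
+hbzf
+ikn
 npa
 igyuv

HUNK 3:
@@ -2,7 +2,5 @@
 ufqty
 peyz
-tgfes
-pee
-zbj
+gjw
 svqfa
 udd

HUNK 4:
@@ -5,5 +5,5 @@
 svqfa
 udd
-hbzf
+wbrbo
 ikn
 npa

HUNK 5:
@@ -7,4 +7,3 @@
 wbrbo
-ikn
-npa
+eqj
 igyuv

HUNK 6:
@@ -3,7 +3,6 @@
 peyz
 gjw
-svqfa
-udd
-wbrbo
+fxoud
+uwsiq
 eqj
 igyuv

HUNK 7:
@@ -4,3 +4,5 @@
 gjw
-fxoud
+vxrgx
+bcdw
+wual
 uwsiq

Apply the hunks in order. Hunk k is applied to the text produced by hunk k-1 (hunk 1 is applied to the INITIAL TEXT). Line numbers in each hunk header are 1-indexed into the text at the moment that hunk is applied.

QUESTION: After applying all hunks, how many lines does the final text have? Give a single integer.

Answer: 10

Derivation:
Hunk 1: at line 4 remove [kczyj] add [pee,zbj,svqfa] -> 11 lines: edjrh ufqty peyz tgfes pee zbj svqfa iwxdn lcnak npa igyuv
Hunk 2: at line 6 remove [iwxdn,lcnak] add [udd,hbzf,ikn] -> 12 lines: edjrh ufqty peyz tgfes pee zbj svqfa udd hbzf ikn npa igyuv
Hunk 3: at line 2 remove [tgfes,pee,zbj] add [gjw] -> 10 lines: edjrh ufqty peyz gjw svqfa udd hbzf ikn npa igyuv
Hunk 4: at line 5 remove [hbzf] add [wbrbo] -> 10 lines: edjrh ufqty peyz gjw svqfa udd wbrbo ikn npa igyuv
Hunk 5: at line 7 remove [ikn,npa] add [eqj] -> 9 lines: edjrh ufqty peyz gjw svqfa udd wbrbo eqj igyuv
Hunk 6: at line 3 remove [svqfa,udd,wbrbo] add [fxoud,uwsiq] -> 8 lines: edjrh ufqty peyz gjw fxoud uwsiq eqj igyuv
Hunk 7: at line 4 remove [fxoud] add [vxrgx,bcdw,wual] -> 10 lines: edjrh ufqty peyz gjw vxrgx bcdw wual uwsiq eqj igyuv
Final line count: 10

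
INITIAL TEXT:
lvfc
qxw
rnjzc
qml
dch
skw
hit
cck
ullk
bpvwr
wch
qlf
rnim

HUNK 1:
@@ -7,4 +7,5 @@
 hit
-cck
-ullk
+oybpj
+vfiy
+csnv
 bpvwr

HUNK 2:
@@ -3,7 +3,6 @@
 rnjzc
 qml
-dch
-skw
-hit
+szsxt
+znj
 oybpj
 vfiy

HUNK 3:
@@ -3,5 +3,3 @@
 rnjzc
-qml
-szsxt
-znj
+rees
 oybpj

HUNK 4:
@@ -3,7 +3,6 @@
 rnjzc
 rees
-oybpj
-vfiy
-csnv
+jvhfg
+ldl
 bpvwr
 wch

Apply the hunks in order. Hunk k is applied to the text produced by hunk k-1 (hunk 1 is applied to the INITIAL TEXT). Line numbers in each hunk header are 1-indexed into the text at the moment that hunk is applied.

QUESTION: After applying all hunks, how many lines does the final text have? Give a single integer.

Answer: 10

Derivation:
Hunk 1: at line 7 remove [cck,ullk] add [oybpj,vfiy,csnv] -> 14 lines: lvfc qxw rnjzc qml dch skw hit oybpj vfiy csnv bpvwr wch qlf rnim
Hunk 2: at line 3 remove [dch,skw,hit] add [szsxt,znj] -> 13 lines: lvfc qxw rnjzc qml szsxt znj oybpj vfiy csnv bpvwr wch qlf rnim
Hunk 3: at line 3 remove [qml,szsxt,znj] add [rees] -> 11 lines: lvfc qxw rnjzc rees oybpj vfiy csnv bpvwr wch qlf rnim
Hunk 4: at line 3 remove [oybpj,vfiy,csnv] add [jvhfg,ldl] -> 10 lines: lvfc qxw rnjzc rees jvhfg ldl bpvwr wch qlf rnim
Final line count: 10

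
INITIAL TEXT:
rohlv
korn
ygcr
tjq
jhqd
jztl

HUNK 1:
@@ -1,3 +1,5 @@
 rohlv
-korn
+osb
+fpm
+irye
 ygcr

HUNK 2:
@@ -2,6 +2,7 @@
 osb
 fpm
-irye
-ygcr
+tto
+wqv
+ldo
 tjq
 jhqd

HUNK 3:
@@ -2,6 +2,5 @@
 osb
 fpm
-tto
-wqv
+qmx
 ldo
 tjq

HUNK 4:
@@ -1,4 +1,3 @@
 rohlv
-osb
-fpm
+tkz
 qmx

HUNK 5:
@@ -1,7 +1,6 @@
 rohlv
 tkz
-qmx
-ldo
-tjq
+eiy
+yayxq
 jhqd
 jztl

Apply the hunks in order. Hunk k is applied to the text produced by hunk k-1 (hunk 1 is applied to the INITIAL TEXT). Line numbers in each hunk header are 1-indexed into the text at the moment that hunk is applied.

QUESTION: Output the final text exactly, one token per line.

Hunk 1: at line 1 remove [korn] add [osb,fpm,irye] -> 8 lines: rohlv osb fpm irye ygcr tjq jhqd jztl
Hunk 2: at line 2 remove [irye,ygcr] add [tto,wqv,ldo] -> 9 lines: rohlv osb fpm tto wqv ldo tjq jhqd jztl
Hunk 3: at line 2 remove [tto,wqv] add [qmx] -> 8 lines: rohlv osb fpm qmx ldo tjq jhqd jztl
Hunk 4: at line 1 remove [osb,fpm] add [tkz] -> 7 lines: rohlv tkz qmx ldo tjq jhqd jztl
Hunk 5: at line 1 remove [qmx,ldo,tjq] add [eiy,yayxq] -> 6 lines: rohlv tkz eiy yayxq jhqd jztl

Answer: rohlv
tkz
eiy
yayxq
jhqd
jztl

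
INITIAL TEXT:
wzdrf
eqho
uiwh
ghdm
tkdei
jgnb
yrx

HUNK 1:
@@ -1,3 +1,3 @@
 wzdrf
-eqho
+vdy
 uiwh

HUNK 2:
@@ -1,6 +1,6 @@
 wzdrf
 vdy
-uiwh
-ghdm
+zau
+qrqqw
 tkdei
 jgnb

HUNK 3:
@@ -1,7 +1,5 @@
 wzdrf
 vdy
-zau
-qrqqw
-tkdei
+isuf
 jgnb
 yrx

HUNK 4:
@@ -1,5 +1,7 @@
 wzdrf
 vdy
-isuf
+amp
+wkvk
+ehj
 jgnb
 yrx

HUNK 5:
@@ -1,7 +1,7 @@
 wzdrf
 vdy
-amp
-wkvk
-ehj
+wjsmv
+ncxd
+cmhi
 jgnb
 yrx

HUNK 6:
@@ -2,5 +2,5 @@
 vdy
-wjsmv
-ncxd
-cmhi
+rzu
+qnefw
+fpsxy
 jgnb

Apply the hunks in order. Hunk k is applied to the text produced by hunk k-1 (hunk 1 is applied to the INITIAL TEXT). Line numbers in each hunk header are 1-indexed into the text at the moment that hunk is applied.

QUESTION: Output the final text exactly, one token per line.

Answer: wzdrf
vdy
rzu
qnefw
fpsxy
jgnb
yrx

Derivation:
Hunk 1: at line 1 remove [eqho] add [vdy] -> 7 lines: wzdrf vdy uiwh ghdm tkdei jgnb yrx
Hunk 2: at line 1 remove [uiwh,ghdm] add [zau,qrqqw] -> 7 lines: wzdrf vdy zau qrqqw tkdei jgnb yrx
Hunk 3: at line 1 remove [zau,qrqqw,tkdei] add [isuf] -> 5 lines: wzdrf vdy isuf jgnb yrx
Hunk 4: at line 1 remove [isuf] add [amp,wkvk,ehj] -> 7 lines: wzdrf vdy amp wkvk ehj jgnb yrx
Hunk 5: at line 1 remove [amp,wkvk,ehj] add [wjsmv,ncxd,cmhi] -> 7 lines: wzdrf vdy wjsmv ncxd cmhi jgnb yrx
Hunk 6: at line 2 remove [wjsmv,ncxd,cmhi] add [rzu,qnefw,fpsxy] -> 7 lines: wzdrf vdy rzu qnefw fpsxy jgnb yrx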